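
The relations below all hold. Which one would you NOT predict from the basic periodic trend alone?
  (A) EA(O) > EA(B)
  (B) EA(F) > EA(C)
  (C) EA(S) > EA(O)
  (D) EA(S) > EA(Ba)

The general trend: electron affinity increases across a period and decreases down a group.
(A) O (period 2, group 16) vs B (period 2, group 13): the stated order agrees with the simple trend.
(B) F (period 2, group 17) vs C (period 2, group 14): the stated order agrees with the simple trend.
(C) S (period 3, group 16) vs O (period 2, group 16): the stated order contradicts the simple trend.
(D) S (period 3, group 16) vs Ba (period 6, group 2): the stated order agrees with the simple trend.
The exception is (C): the compact 2p subshell of O repels the added electron more than S's larger 3p does.

(C)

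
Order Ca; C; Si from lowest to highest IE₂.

IE_2 is the cost of taking one more electron from the +1 cation: Ca⁺ still has 1 valence electron; C⁺ still has 3 valence electrons; Si⁺ still has 3 valence electrons.
All are still removing valence electrons, so compare the +1 ions as you would atoms: IE_2 generally rises across a period (higher Z_eff) and falls down a group (larger shell), subject to the usual subshell exceptions.
Valence configurations: Ca⁺ [Ar]4s¹, C⁺ [He]2s²2p¹, Si⁺ [Ne]3s²3p¹.
The numbers (kJ/mol): Ca 1145, C 2353, Si 1577.
Overall IE_2 order: Ca < Si < C.

Ca < Si < C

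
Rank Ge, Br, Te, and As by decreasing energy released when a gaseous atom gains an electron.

Br > Te > Ge > As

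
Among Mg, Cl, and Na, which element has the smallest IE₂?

Mg

The second ionization energy removes an electron from the +1 ion. For each element: Mg⁺ still has 1 valence electron; Cl⁺ still has 6 valence electrons; Na⁺ is the bare [Ne] core.
Core electrons are held far more tightly than valence electrons, so Na tops the IE_2 order.
Valence configurations: Mg⁺ [Ne]3s¹, Cl⁺ [Ne]3s²3p⁴.
Approximate IE_2 values (kJ/mol): Mg 1451, Cl 2298, Na 4562.
So the second ionization energies run Mg < Cl < Na.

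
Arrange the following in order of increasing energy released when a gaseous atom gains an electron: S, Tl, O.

Tl, O, S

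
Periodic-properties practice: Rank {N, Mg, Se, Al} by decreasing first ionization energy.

N > Se > Mg > Al

N is in period 2, group 15; Mg is in period 3, group 2; Al is in period 3, group 13; Se is in period 4, group 16.
Across a period the outer electron is held more tightly (higher IE₁); down a group it sits in a higher shell, more shielded, and comes off more easily.
These span different periods and groups, so the two trends combine.
Mg > Al: this pair runs against the simple trend — see the exception note.
Se > Mg: period and group pull opposite ways; the across-period shift dominates (941 vs 738 kJ/mol).
N > Se: period and group pull opposite ways; the down-group shift dominates (1402 vs 941 kJ/mol).
Note the exception: Mg has a higher first ionization energy than Al, contrary to the simple trend — Al's single 3p electron is easier to remove than one from Mg's filled 3s².
For reference (kJ/mol): N 1402, Mg 738, Al 578, Se 941.
So from highest to lowest: N > Se > Mg > Al.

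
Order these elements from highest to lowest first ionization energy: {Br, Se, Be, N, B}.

N > Br > Se > Be > B

Be is in period 2, group 2; B is in period 2, group 13; N is in period 2, group 15; Se is in period 4, group 16; Br is in period 4, group 17.
First ionization energy rises across a period (greater Z_eff holds electrons more tightly) and falls down a group (valence electrons are farther from the nucleus).
These span different periods and groups, so the two trends combine.
Be > B: this pair runs against the simple trend — see the exception note.
Se > Be: the two effects oppose for this pair; the across-period effect wins (941 vs 900 kJ/mol).
Br > Se: Br lies to the right of Se in period 4, so the across-period effect alone puts Br higher.
N > Br: period and group pull opposite ways; the down-group shift dominates (1402 vs 1140 kJ/mol).
Note the exception: Be has a higher first ionization energy than B, contrary to the simple trend — removing B's lone 2p electron is easier than breaking Be's filled 2s².
Approximate values (kJ/mol): Be 900, B 801, N 1402, Se 941, Br 1140.
So from highest to lowest: N > Br > Se > Be > B.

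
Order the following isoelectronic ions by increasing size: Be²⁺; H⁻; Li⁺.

Be²⁺, Li⁺, H⁻

All of these have 2 electrons, so size is governed by nuclear charge alone: the more protons, the stronger the pull on the same electron cloud, and the smaller the ion.
Nuclear charges: Be²⁺ (Z=4), Li⁺ (Z=3), H⁻ (Z=1).
Smallest to largest: Be²⁺ < Li⁺ < H⁻.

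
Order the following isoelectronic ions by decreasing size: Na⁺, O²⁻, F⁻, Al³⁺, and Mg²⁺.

O²⁻, F⁻, Na⁺, Mg²⁺, Al³⁺

All of these have 10 electrons, so size is governed by nuclear charge alone: the more protons, the stronger the pull on the same electron cloud, and the smaller the ion.
Nuclear charges: Al³⁺ (Z=13), Mg²⁺ (Z=12), Na⁺ (Z=11), F⁻ (Z=9), O²⁻ (Z=8).
Largest to smallest: O²⁻ > F⁻ > Na⁺ > Mg²⁺ > Al³⁺.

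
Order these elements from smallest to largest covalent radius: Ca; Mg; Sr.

Mg, Ca, Sr

Mg is in period 3, group 2; Ca is in period 4, group 2; Sr is in period 5, group 2.
Across a period the added protons contract the valence shell; down a group each new principal shell makes the atom larger.
All are in group 2, so atomic radius increases down the group.
So from smallest to largest: Mg < Ca < Sr.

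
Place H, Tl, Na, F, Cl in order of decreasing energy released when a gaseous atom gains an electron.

Atoms with high Z_eff and room in the valence shell (especially the halogens) have the most exothermic electron affinities.
Neither a single period nor a single group — weigh both effects.
Na > Tl: the two effects oppose for this pair; the down-group effect wins (53 vs 19 kJ/mol).
H > Na: they share group 1; the group trend gives H the larger value.
F > H: period and group pull opposite ways; the across-period shift dominates (328 vs 73 kJ/mol).
Cl > F: this pair runs against the simple trend — see the exception note.
Note the exception: Cl has a higher electron affinity than F, contrary to the simple trend — F's small 2p subshell makes the incoming electron feel strong e⁻–e⁻ repulsion, so Cl actually releases more energy on gaining an electron.
Approximate values (kJ/mol): H 73, F 328, Na 53, Cl 349, Tl 19.
So from highest to lowest: Cl > F > H > Na > Tl.

Cl, F, H, Na, Tl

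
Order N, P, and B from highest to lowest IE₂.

IE_2 is the cost of taking one more electron from the +1 cation: N⁺ still has 4 valence electrons; P⁺ still has 4 valence electrons; B⁺ still has 2 valence electrons.
All are still removing valence electrons, so compare the +1 ions as you would atoms: IE_2 generally rises across a period (higher Z_eff) and falls down a group (larger shell), subject to the usual subshell exceptions.
Valence configurations: N⁺ [He]2s²2p², P⁺ [Ne]3s²3p², B⁺ [He]2s².
Tabulated IE_2 (kJ/mol): N 2856, P 1907, B 2427.
Overall IE_2 order: P < B < N.

N > B > P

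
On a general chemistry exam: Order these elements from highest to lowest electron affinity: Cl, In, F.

Cl > F > In

Atoms with high Z_eff and room in the valence shell (especially the halogens) have the most exothermic electron affinities.
Here both period and group differ, so the two effects have to be weighed against each other.
F > In: both effects reinforce here, so F is clearly the higher of the two.
Cl > F: this pair runs against the simple trend — see the exception note.
Note the exception: Cl has a higher electron affinity than F, contrary to the simple trend — F's small 2p subshell makes the incoming electron feel strong e⁻–e⁻ repulsion, so Cl actually releases more energy on gaining an electron.
Tabulated electron affinity (kJ/mol): F 328, Cl 349, In 29.
So from highest to lowest: Cl > F > In.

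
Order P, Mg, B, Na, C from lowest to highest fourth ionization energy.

Consider each +3 ion: P³⁺ still has 2 valence electrons; Mg³⁺ is already 1 electron into the core; B³⁺ is the bare [He] core; Na³⁺ is already 2 electrons into the core; C³⁺ still has 1 valence electron.
Core electrons are held far more tightly than valence electrons, so Na, Mg and B top the IE_4 order.
Valence configurations: P³⁺ [Ne]3s², C³⁺ [He]2s¹.
Tabulated IE_4 (kJ/mol): P 4964, Mg 10543, B 25026, Na 9543, C 6223.
Putting it together, IE_4: P < C < Na < Mg < B.

P < C < Na < Mg < B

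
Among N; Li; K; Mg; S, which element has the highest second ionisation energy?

After 1 electron has been removed, what remains? N⁺ still has 4 valence electrons; Li⁺ is the bare [He] core; K⁺ is the bare [Ar] core; Mg⁺ still has 1 valence electron; S⁺ still has 5 valence electrons.
Core electrons are held far more tightly than valence electrons, so K and Li top the IE_2 order.
Valence configurations: N⁺ [He]2s²2p², Mg⁺ [Ne]3s¹, S⁺ [Ne]3s²3p³.
The numbers (kJ/mol): N 2856, Li 7298, K 3052, Mg 1451, S 2252.
Overall IE_2 order: Mg < S < N < K < Li.

Li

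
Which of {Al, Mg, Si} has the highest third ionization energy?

The third ionization energy removes an electron from the +2 ion. For each element: Al²⁺ still has 1 valence electron; Mg²⁺ is the bare [Ne] core; Si²⁺ still has 2 valence electrons.
Pulling an electron out of a noble-gas core costs far more than removing a remaining valence electron, so Mg sits at the high end of IE_3.
Valence configurations: Al²⁺ [Ne]3s¹, Si²⁺ [Ne]3s².
Tabulated IE_3 (kJ/mol): Al 2745, Mg 7733, Si 3232.
Hence IE_3: Al < Si < Mg.

Mg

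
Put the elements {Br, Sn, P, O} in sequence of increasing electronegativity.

Sn < P < Br < O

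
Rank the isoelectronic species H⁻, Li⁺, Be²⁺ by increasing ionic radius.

Be²⁺, Li⁺, H⁻

All of these have 2 electrons, so size is governed by nuclear charge alone: the more protons, the stronger the pull on the same electron cloud, and the smaller the ion.
Nuclear charges: Be²⁺ (Z=4), Li⁺ (Z=3), H⁻ (Z=1).
Smallest to largest: Be²⁺ < Li⁺ < H⁻.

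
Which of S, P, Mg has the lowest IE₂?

Mg

IE_2 is the cost of taking one more electron from the +1 cation: S⁺ still has 5 valence electrons; P⁺ still has 4 valence electrons; Mg⁺ still has 1 valence electron.
All are still removing valence electrons, so compare the +1 ions as you would atoms: IE_2 generally rises across a period (higher Z_eff) and falls down a group (larger shell), subject to the usual subshell exceptions.
Valence configurations: S⁺ [Ne]3s²3p³, P⁺ [Ne]3s²3p², Mg⁺ [Ne]3s¹.
The numbers (kJ/mol): S 2252, P 1907, Mg 1451.
So the second ionization energies run Mg < P < S.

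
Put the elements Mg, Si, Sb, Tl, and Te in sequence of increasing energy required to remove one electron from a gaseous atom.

Tl < Mg < Si < Sb < Te

Mg is in period 3, group 2; Si is in period 3, group 14; Sb is in period 5, group 15; Te is in period 5, group 16; Tl is in period 6, group 13.
First ionization energy rises across a period (greater Z_eff holds electrons more tightly) and falls down a group (valence electrons are farther from the nucleus).
These span different periods and groups, so the two trends combine.
Mg > Tl: period and group pull opposite ways; the down-group shift dominates (738 vs 589 kJ/mol).
Si > Mg: both are in period 3; the period trend gives Si the larger value.
Sb > Si: the two effects oppose for this pair; the across-period effect wins (831 vs 786 kJ/mol).
Te > Sb: both are in period 5; the period trend gives Te the larger value.
Approximate values (kJ/mol): Mg 738, Si 786, Sb 831, Te 869, Tl 589.
So from lowest to highest: Tl < Mg < Si < Sb < Te.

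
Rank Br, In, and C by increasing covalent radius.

C is in period 2, group 14; Br is in period 4, group 17; In is in period 5, group 13.
Atomic radius shrinks across a period as nuclear charge pulls the same shell inward, and grows down a group as new shells are added.
These span different periods and groups, so the two trends combine.
Br > C: period and group pull opposite ways; the down-group shift dominates (114 vs 75 pm).
In > Br: both effects reinforce here, so In is clearly the larger of the two.
For reference (pm): C 75, Br 114, In 142.
So from smallest to largest: C < Br < In.

C < Br < In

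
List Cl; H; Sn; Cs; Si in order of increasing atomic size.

Radius decreases left→right (rising Z_eff, same n) and increases top→bottom (higher n).
These span different periods and groups, so the two trends combine.
Cl > H: the two effects oppose for this pair; the down-group effect wins (99 vs 32 pm).
Si > Cl: Si lies to the left of Cl in period 3, so the across-period effect alone puts Si larger.
Sn > Si: they share group 14; the group trend gives Sn the larger value.
Cs > Sn: both effects reinforce here, so Cs is clearly the larger of the two.
Approximate values (pm): H 32, Si 116, Cl 99, Sn 140, Cs 232.
So from smallest to largest: H < Cl < Si < Sn < Cs.

H < Cl < Si < Sn < Cs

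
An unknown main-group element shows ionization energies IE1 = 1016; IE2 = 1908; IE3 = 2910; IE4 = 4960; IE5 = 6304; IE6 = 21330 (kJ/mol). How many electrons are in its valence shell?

5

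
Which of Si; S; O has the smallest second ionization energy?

Si

Consider each +1 ion: Si⁺ still has 3 valence electrons; S⁺ still has 5 valence electrons; O⁺ still has 5 valence electrons.
All are still removing valence electrons, so compare the +1 ions as you would atoms: IE_2 generally rises across a period (higher Z_eff) and falls down a group (larger shell), subject to the usual subshell exceptions.
Valence configurations: Si⁺ [Ne]3s²3p¹, S⁺ [Ne]3s²3p³, O⁺ [He]2s²2p³.
Tabulated IE_2 (kJ/mol): Si 1577, S 2252, O 3388.
Putting it together, IE_2: Si < S < O.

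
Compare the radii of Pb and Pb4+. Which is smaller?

Pb4+

Forming Pb4+ removes 4 electrons from Pb. Fewer electrons for the same nuclear charge means less shielding and a higher Z_eff on the remaining electrons.
A cation is smaller than its parent atom: Pb4+ < Pb.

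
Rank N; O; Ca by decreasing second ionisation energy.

O, N, Ca

Consider each +1 ion: N⁺ still has 4 valence electrons; O⁺ still has 5 valence electrons; Ca⁺ still has 1 valence electron.
All are still removing valence electrons, so compare the +1 ions as you would atoms: IE_2 generally rises across a period (higher Z_eff) and falls down a group (larger shell), subject to the usual subshell exceptions.
Valence configurations: N⁺ [He]2s²2p², O⁺ [He]2s²2p³, Ca⁺ [Ar]4s¹.
Approximate IE_2 values (kJ/mol): N 2856, O 3388, Ca 1145.
Putting it together, IE_2: Ca < N < O.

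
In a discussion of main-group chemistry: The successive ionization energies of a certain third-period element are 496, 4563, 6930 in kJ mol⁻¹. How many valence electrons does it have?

1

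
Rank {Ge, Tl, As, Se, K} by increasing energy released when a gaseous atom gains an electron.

K is in period 4, group 1; Ge is in period 4, group 14; As is in period 4, group 15; Se is in period 4, group 16; Tl is in period 6, group 13.
Adding an electron releases more energy for atoms nearer the top right (short of the noble gases).
Here both period and group differ, so the two effects have to be weighed against each other.
K > Tl: the two effects oppose for this pair; the down-group effect wins (48 vs 19 kJ/mol).
As > K: As lies to the right of K in period 4, so the across-period effect alone puts As higher.
Ge > As: this pair runs against the simple trend — see the exception note.
Se > Ge: Se lies to the right of Ge in period 4, so the across-period effect alone puts Se higher.
Note the exception: Ge has a higher electron affinity than As, contrary to the simple trend — adding an electron to As's half-filled 4p³ is unfavourable, so Ge (4p²) has the more exothermic EA.
Approximate values (kJ/mol): K 48, Ge 119, As 78, Se 195, Tl 19.
So from lowest to highest: Tl < K < As < Ge < Se.

Tl, K, As, Ge, Se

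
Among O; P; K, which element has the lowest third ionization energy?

Consider each +2 ion: O²⁺ still has 4 valence electrons; P²⁺ still has 3 valence electrons; K²⁺ is already 1 electron into the core.
Usually core removal costs more than valence removal, but here the competition is close: a tightly held n=2 valence electron can cost more to remove than an n=3 core electron, so the actual values have to decide it.
Valence configurations: O²⁺ [He]2s²2p², P²⁺ [Ne]3s²3p¹.
The numbers (kJ/mol): O 5300, P 2914, K 4420.
Hence IE_3: P < K < O.

P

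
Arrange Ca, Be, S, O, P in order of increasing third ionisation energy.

Consider each +2 ion: Ca²⁺ is the bare [Ar] core; Be²⁺ is the bare [He] core; S²⁺ still has 4 valence electrons; O²⁺ still has 4 valence electrons; P²⁺ still has 3 valence electrons.
Usually core removal costs more than valence removal, but here the competition is close: a tightly held n=2 valence electron can cost more to remove than an n=3 core electron, so the actual values have to decide it.
Valence configurations: S²⁺ [Ne]3s²3p², O²⁺ [He]2s²2p², P²⁺ [Ne]3s²3p¹.
Approximate IE_3 values (kJ/mol): Ca 4912, Be 14849, S 3357, O 5300, P 2914.
So the third ionization energies run P < S < Ca < O < Be.

P, S, Ca, O, Be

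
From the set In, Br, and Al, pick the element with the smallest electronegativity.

Al

Al is in period 3, group 13; Br is in period 4, group 17; In is in period 5, group 13.
Electronegativity increases across a period and decreases down a group, tracking effective nuclear charge and atomic size.
Neither a single period nor a single group — weigh both effects.
In > Al: this pair runs against the simple trend — see the exception note.
Br > In: both effects reinforce here, so Br is clearly the higher of the two.
Note the exception: In has a higher electronegativity than Al, contrary to the simple trend — poor shielding by filled d (and f) subshells raises the heavier element's effective nuclear charge more than the simple down-group trend predicts.
Approximate values (Pauling): Al 1.61, Br 2.96, In 1.78.
The smallest electronegativity among these belongs to Al.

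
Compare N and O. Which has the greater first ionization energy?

N is in period 2, group 15; O is in period 2, group 16.
Across a period the outer electron is held more tightly (higher IE₁); down a group it sits in a higher shell, more shielded, and comes off more easily.
All lie in period 2; the across-period trend (first ionization energy increases left to right) applies, with the exception below.
Note the exception: N has a higher first ionization energy than O, contrary to the simple trend — pairing an electron in O's 2p⁴ costs repulsion energy, so O ionizes more easily than half-filled N (2p³).
Approximate values (kJ/mol): N 1402, O 1314.
So N has the greater first ionization energy (N > O).

N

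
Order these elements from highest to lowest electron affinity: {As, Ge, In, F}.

Electron affinity generally becomes more exothermic across a period toward the halogens and less exothermic down a group.
Here both period and group differ, so the two effects have to be weighed against each other.
As > In: both effects reinforce here, so As is clearly the higher of the two.
Ge > As: this pair runs against the simple trend — see the exception note.
F > Ge: relative to Ge, both the across-period and down-group shifts push F's electron affinity up.
Note the exception: Ge has a higher electron affinity than As, contrary to the simple trend — adding an electron to As's half-filled 4p³ is unfavourable, so Ge (4p²) has the more exothermic EA.
Tabulated electron affinity (kJ/mol): F 328, Ge 119, As 78, In 29.
So from highest to lowest: F > Ge > As > In.

F > Ge > As > In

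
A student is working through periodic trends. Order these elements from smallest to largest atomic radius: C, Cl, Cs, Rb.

C < Cl < Rb < Cs

C is in period 2, group 14; Cl is in period 3, group 17; Rb is in period 5, group 1; Cs is in period 6, group 1.
Radius decreases left→right (rising Z_eff, same n) and increases top→bottom (higher n).
Here both period and group differ, so the two effects have to be weighed against each other.
Cl > C: the two effects oppose for this pair; the down-group effect wins (99 vs 75 pm).
Rb > Cl: both effects reinforce here, so Rb is clearly the larger of the two.
Cs > Rb: Cs sits below Rb in group 1, so the down-group effect alone puts Cs larger.
Tabulated atomic radius (pm): C 75, Cl 99, Rb 210, Cs 232.
So from smallest to largest: C < Cl < Rb < Cs.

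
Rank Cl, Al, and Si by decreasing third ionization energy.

Cl > Si > Al

IE_3 is the cost of taking one more electron from the +2 cation: Cl²⁺ still has 5 valence electrons; Al²⁺ still has 1 valence electron; Si²⁺ still has 2 valence electrons.
All are still removing valence electrons, so compare the +2 ions as you would atoms: IE_3 generally rises across a period (higher Z_eff) and falls down a group (larger shell), subject to the usual subshell exceptions.
Valence configurations: Cl²⁺ [Ne]3s²3p³, Al²⁺ [Ne]3s¹, Si²⁺ [Ne]3s².
Approximate IE_3 values (kJ/mol): Cl 3822, Al 2745, Si 3232.
So the third ionization energies run Al < Si < Cl.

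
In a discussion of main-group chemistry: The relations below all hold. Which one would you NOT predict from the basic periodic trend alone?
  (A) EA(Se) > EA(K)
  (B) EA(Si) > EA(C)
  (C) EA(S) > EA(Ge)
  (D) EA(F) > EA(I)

The general trend: electron affinity increases across a period and decreases down a group.
(A) Se (period 4, group 16) vs K (period 4, group 1): the stated order agrees with the simple trend.
(B) Si (period 3, group 14) vs C (period 2, group 14): the stated order contradicts the simple trend.
(C) S (period 3, group 16) vs Ge (period 4, group 14): the stated order agrees with the simple trend.
(D) F (period 2, group 17) vs I (period 5, group 17): the stated order agrees with the simple trend.
The exception is (B): Si's larger, more diffuse 3p orbitals accept an added electron slightly more readily than C's compact 2p.

(B)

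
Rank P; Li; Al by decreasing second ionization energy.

Li > P > Al

After 1 electron has been removed, what remains? P⁺ still has 4 valence electrons; Li⁺ is the bare [He] core; Al⁺ still has 2 valence electrons.
Core electrons are held far more tightly than valence electrons, so Li tops the IE_2 order.
Valence configurations: P⁺ [Ne]3s²3p², Al⁺ [Ne]3s².
The numbers (kJ/mol): P 1907, Li 7298, Al 1817.
Hence IE_2: Al < P < Li.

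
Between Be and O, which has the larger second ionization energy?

O

IE_2 is the cost of taking one more electron from the +1 cation: Be⁺ still has 1 valence electron; O⁺ still has 5 valence electrons.
All are still removing valence electrons, so compare the +1 ions as you would atoms: IE_2 generally rises across a period (higher Z_eff) and falls down a group (larger shell), subject to the usual subshell exceptions.
Valence configurations: Be⁺ [He]2s¹, O⁺ [He]2s²2p³.
Approximate IE_2 values (kJ/mol): Be 1757, O 3388.
Hence IE_2: Be < O.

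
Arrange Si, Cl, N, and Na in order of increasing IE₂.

Consider each +1 ion: Si⁺ still has 3 valence electrons; Cl⁺ still has 6 valence electrons; N⁺ still has 4 valence electrons; Na⁺ is the bare [Ne] core.
Breaking into a closed-shell core is much more expensive than removing a leftover valence electron — Na has the largest IE_2 here.
Valence configurations: Si⁺ [Ne]3s²3p¹, Cl⁺ [Ne]3s²3p⁴, N⁺ [He]2s²2p².
Tabulated IE_2 (kJ/mol): Si 1577, Cl 2298, N 2856, Na 4562.
Overall IE_2 order: Si < Cl < N < Na.

Si < Cl < N < Na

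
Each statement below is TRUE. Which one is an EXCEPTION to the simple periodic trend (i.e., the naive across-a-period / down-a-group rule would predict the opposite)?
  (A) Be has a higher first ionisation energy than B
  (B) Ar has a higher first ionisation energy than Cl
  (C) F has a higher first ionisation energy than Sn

The general trend: first ionisation energy increases across a period and decreases down a group.
(A) Be (period 2, group 2) vs B (period 2, group 13): the stated order contradicts the simple trend.
(B) Ar (period 3, group 18) vs Cl (period 3, group 17): the stated order agrees with the simple trend.
(C) F (period 2, group 17) vs Sn (period 5, group 14): the stated order agrees with the simple trend.
The exception is (A): removing B's lone 2p electron is easier than breaking Be's filled 2s².

(A)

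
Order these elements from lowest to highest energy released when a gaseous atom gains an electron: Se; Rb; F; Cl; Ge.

Rb < Ge < Se < F < Cl

F is in period 2, group 17; Cl is in period 3, group 17; Ge is in period 4, group 14; Se is in period 4, group 16; Rb is in period 5, group 1.
EA tends to increase across a period and decrease down a group, though the pattern is less regular than for IE or radius.
Neither a single period nor a single group — weigh both effects.
Ge > Rb: both effects reinforce here, so Ge is clearly the higher of the two.
Se > Ge: Se lies to the right of Ge in period 4, so the across-period effect alone puts Se higher.
F > Se: both effects reinforce here, so F is clearly the higher of the two.
Cl > F: this pair runs against the simple trend — see the exception note.
Note the exception: Cl has a higher electron affinity than F, contrary to the simple trend — F's small 2p subshell makes the incoming electron feel strong e⁻–e⁻ repulsion, so Cl actually releases more energy on gaining an electron.
Approximate values (kJ/mol): F 328, Cl 349, Ge 119, Se 195, Rb 47.
So from lowest to highest: Rb < Ge < Se < F < Cl.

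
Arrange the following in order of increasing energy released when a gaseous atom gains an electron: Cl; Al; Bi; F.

F is in period 2, group 17; Al is in period 3, group 13; Cl is in period 3, group 17; Bi is in period 6, group 15.
Electron affinity generally becomes more exothermic across a period toward the halogens and less exothermic down a group.
Here both period and group differ, so the two effects have to be weighed against each other.
Bi > Al: period and group pull opposite ways; the across-period shift dominates (91 vs 42 kJ/mol).
F > Bi: both effects reinforce here, so F is clearly the higher of the two.
Cl > F: this pair runs against the simple trend — see the exception note.
Note the exception: Cl has a higher electron affinity than F, contrary to the simple trend — F's small 2p subshell makes the incoming electron feel strong e⁻–e⁻ repulsion, so Cl actually releases more energy on gaining an electron.
Tabulated electron affinity (kJ/mol): F 328, Al 42, Cl 349, Bi 91.
So from lowest to highest: Al < Bi < F < Cl.

Al, Bi, F, Cl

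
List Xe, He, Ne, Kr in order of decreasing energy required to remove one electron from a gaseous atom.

He is in period 1, group 18; Ne is in period 2, group 18; Kr is in period 4, group 18; Xe is in period 5, group 18.
Removing the outermost electron gets harder across a period and easier down a group.
All are in group 18, so first ionization energy increases up the group.
So from highest to lowest: He > Ne > Kr > Xe.

He > Ne > Kr > Xe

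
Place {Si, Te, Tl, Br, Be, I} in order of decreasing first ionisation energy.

Br > I > Be > Te > Si > Tl

Be is in period 2, group 2; Si is in period 3, group 14; Br is in period 4, group 17; Te is in period 5, group 16; I is in period 5, group 17; Tl is in period 6, group 13.
IE₁ increases left→right with effective nuclear charge and decreases top→bottom as the valence shell moves farther out.
These span different periods and groups, so the two trends combine.
Si > Tl: relative to Tl, both the across-period and down-group shifts push Si's first ionization energy up.
Te > Si: the two effects oppose for this pair; the across-period effect wins (869 vs 786 kJ/mol).
Be > Te: the two effects oppose for this pair; the down-group effect wins (900 vs 869 kJ/mol).
I > Be: period and group pull opposite ways; the across-period shift dominates (1008 vs 900 kJ/mol).
Br > I: Br sits above I in group 17, so the down-group effect alone puts Br higher.
Approximate values (kJ/mol): Be 900, Si 786, Br 1140, Te 869, I 1008, Tl 589.
So from highest to lowest: Br > I > Be > Te > Si > Tl.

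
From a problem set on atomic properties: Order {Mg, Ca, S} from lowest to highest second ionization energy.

The second ionization energy removes an electron from the +1 ion. For each element: Mg⁺ still has 1 valence electron; Ca⁺ still has 1 valence electron; S⁺ still has 5 valence electrons.
All are still removing valence electrons, so compare the +1 ions as you would atoms: IE_2 generally rises across a period (higher Z_eff) and falls down a group (larger shell), subject to the usual subshell exceptions.
Valence configurations: Mg⁺ [Ne]3s¹, Ca⁺ [Ar]4s¹, S⁺ [Ne]3s²3p³.
Approximate IE_2 values (kJ/mol): Mg 1451, Ca 1145, S 2252.
So the second ionization energies run Ca < Mg < S.

Ca < Mg < S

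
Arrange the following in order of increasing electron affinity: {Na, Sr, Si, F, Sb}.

F is in period 2, group 17; Na is in period 3, group 1; Si is in period 3, group 14; Sr is in period 5, group 2; Sb is in period 5, group 15.
Adding an electron releases more energy for atoms nearer the top right (short of the noble gases).
Here both period and group differ, so the two effects have to be weighed against each other.
Na > Sr: period and group pull opposite ways; the down-group shift dominates (53 vs 5 kJ/mol).
Sb > Na: the two effects oppose for this pair; the across-period effect wins (103 vs 53 kJ/mol).
Si > Sb: the two effects oppose for this pair; the down-group effect wins (134 vs 103 kJ/mol).
F > Si: relative to Si, both the across-period and down-group shifts push F's electron affinity up.
Tabulated electron affinity (kJ/mol): F 328, Na 53, Si 134, Sr 5, Sb 103.
So from lowest to highest: Sr < Na < Sb < Si < F.

Sr < Na < Sb < Si < F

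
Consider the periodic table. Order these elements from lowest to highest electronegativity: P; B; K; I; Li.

Smaller atoms with higher effective nuclear charge are more electronegative.
These span different periods and groups, so the two trends combine.
Li > K: they share group 1; the group trend gives Li the larger value.
B > Li: B lies to the right of Li in period 2, so the across-period effect alone puts B higher.
P > B: period and group pull opposite ways; the across-period shift dominates (2.19 vs 2.04).
I > P: the two effects oppose for this pair; the across-period effect wins (2.66 vs 2.19).
For reference (Pauling): Li 0.98, B 2.04, P 2.19, K 0.82, I 2.66.
So from lowest to highest: K < Li < B < P < I.

K < Li < B < P < I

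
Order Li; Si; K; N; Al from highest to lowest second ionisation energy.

Li, K, N, Al, Si

Consider each +1 ion: Li⁺ is the bare [He] core; Si⁺ still has 3 valence electrons; K⁺ is the bare [Ar] core; N⁺ still has 4 valence electrons; Al⁺ still has 2 valence electrons.
Breaking into a closed-shell core is much more expensive than removing a leftover valence electron — K and Li have the largest IE_2 here.
Valence configurations: Si⁺ [Ne]3s²3p¹, N⁺ [He]2s²2p², Al⁺ [Ne]3s².
Si⁺ loses a lone 3p electron whereas Al⁺ must break into a filled 3s² pair, so IE_2(Al) > IE_2(Si) even though Si has the higher nuclear charge.
The numbers (kJ/mol): Li 7298, Si 1577, K 3052, N 2856, Al 1817.
Hence IE_2: Si < Al < N < K < Li.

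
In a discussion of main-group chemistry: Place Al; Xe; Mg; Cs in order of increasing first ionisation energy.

Cs < Al < Mg < Xe

First ionization energy rises across a period (greater Z_eff holds electrons more tightly) and falls down a group (valence electrons are farther from the nucleus).
Neither a single period nor a single group — weigh both effects.
Al > Cs: relative to Cs, both the across-period and down-group shifts push Al's first ionization energy up.
Mg > Al: this pair runs against the simple trend — see the exception note.
Xe > Mg: period and group pull opposite ways; the across-period shift dominates (1170 vs 738 kJ/mol).
Note the exception: Mg has a higher first ionization energy than Al, contrary to the simple trend — Al's single 3p electron is easier to remove than one from Mg's filled 3s².
Approximate values (kJ/mol): Mg 738, Al 578, Xe 1170, Cs 376.
So from lowest to highest: Cs < Al < Mg < Xe.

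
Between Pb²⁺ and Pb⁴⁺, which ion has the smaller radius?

Pb⁴⁺

Both ions have Z = 82 protons, but Pb⁴⁺ has lost more electrons, so its remaining electrons feel a larger effective nuclear charge per electron and are pulled in more tightly.
Higher positive charge → smaller ion, so Pb²⁺ > Pb⁴⁺.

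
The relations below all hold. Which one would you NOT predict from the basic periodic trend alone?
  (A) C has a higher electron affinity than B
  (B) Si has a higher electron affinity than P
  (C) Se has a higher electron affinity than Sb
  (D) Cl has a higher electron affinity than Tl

(B)

The general trend: electron affinity increases across a period and decreases down a group.
(A) C (period 2, group 14) vs B (period 2, group 13): the stated order agrees with the simple trend.
(B) Si (period 3, group 14) vs P (period 3, group 15): the stated order contradicts the simple trend.
(C) Se (period 4, group 16) vs Sb (period 5, group 15): the stated order agrees with the simple trend.
(D) Cl (period 3, group 17) vs Tl (period 6, group 13): the stated order agrees with the simple trend.
The exception is (B): adding an electron to P's half-filled 3p³ is unfavourable, so Si (3p²) has the more exothermic EA.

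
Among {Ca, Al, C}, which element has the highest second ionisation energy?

C

After 1 electron has been removed, what remains? Ca⁺ still has 1 valence electron; Al⁺ still has 2 valence electrons; C⁺ still has 3 valence electrons.
All are still removing valence electrons, so compare the +1 ions as you would atoms: IE_2 generally rises across a period (higher Z_eff) and falls down a group (larger shell), subject to the usual subshell exceptions.
Valence configurations: Ca⁺ [Ar]4s¹, Al⁺ [Ne]3s², C⁺ [He]2s²2p¹.
The numbers (kJ/mol): Ca 1145, Al 1817, C 2353.
Overall IE_2 order: Ca < Al < C.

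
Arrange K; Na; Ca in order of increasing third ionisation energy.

IE_3 is the cost of taking one more electron from the +2 cation: K²⁺ is already 1 electron into the core; Na²⁺ is already 1 electron into the core; Ca²⁺ is the bare [Ar] core.
All of these are removing an electron from a noble-gas core or deeper; the smaller core (lower principal quantum number) is held far more tightly, and within a period the higher nuclear charge binds the same core more tightly.
Approximate IE_3 values (kJ/mol): K 4420, Na 6910, Ca 4912.
Hence IE_3: K < Ca < Na.

K, Ca, Na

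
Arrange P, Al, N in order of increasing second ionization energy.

IE_2 is the cost of taking one more electron from the +1 cation: P⁺ still has 4 valence electrons; Al⁺ still has 2 valence electrons; N⁺ still has 4 valence electrons.
All are still removing valence electrons, so compare the +1 ions as you would atoms: IE_2 generally rises across a period (higher Z_eff) and falls down a group (larger shell), subject to the usual subshell exceptions.
Valence configurations: P⁺ [Ne]3s²3p², Al⁺ [Ne]3s², N⁺ [He]2s²2p².
Tabulated IE_2 (kJ/mol): P 1907, Al 1817, N 2856.
Putting it together, IE_2: Al < P < N.

Al, P, N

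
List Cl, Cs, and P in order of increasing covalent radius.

Moving right in a period, electrons are added to the same shell under a stronger nuclear pull, so atoms get smaller; moving down, a new shell is opened and atoms get larger.
These span different periods and groups, so the two trends combine.
P > Cl: P lies to the left of Cl in period 3, so the across-period effect alone puts P larger.
Cs > P: both effects reinforce here, so Cs is clearly the larger of the two.
For reference (pm): P 111, Cl 99, Cs 232.
So from smallest to largest: Cl < P < Cs.

Cl < P < Cs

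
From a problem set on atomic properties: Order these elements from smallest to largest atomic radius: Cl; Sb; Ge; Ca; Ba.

Cl is in period 3, group 17; Ca is in period 4, group 2; Ge is in period 4, group 14; Sb is in period 5, group 15; Ba is in period 6, group 2.
Atomic radius shrinks across a period as nuclear charge pulls the same shell inward, and grows down a group as new shells are added.
These span different periods and groups, so the two trends combine.
Ge > Cl: both effects reinforce here, so Ge is clearly the larger of the two.
Sb > Ge: period and group pull opposite ways; the down-group shift dominates (140 vs 121 pm).
Ca > Sb: the two effects oppose for this pair; the across-period effect wins (171 vs 140 pm).
Ba > Ca: they share group 2; the group trend gives Ba the larger value.
Tabulated atomic radius (pm): Cl 99, Ca 171, Ge 121, Sb 140, Ba 196.
So from smallest to largest: Cl < Ge < Sb < Ca < Ba.

Cl, Ge, Sb, Ca, Ba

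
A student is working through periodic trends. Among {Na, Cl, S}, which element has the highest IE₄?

Na

The fourth ionization energy removes an electron from the +3 ion. For each element: Na³⁺ is already 2 electrons into the core; Cl³⁺ still has 4 valence electrons; S³⁺ still has 3 valence electrons.
Breaking into a closed-shell core is much more expensive than removing a leftover valence electron — Na has the largest IE_4 here.
Valence configurations: Cl³⁺ [Ne]3s²3p², S³⁺ [Ne]3s²3p¹.
The numbers (kJ/mol): Na 9543, Cl 5159, S 4556.
Overall IE_4 order: S < Cl < Na.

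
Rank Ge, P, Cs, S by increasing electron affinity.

P is in period 3, group 15; S is in period 3, group 16; Ge is in period 4, group 14; Cs is in period 6, group 1.
Atoms with high Z_eff and room in the valence shell (especially the halogens) have the most exothermic electron affinities.
Neither a single period nor a single group — weigh both effects.
P > Cs: both effects reinforce here, so P is clearly the higher of the two.
Ge > P: this pair runs against the simple trend — see the exception note.
S > Ge: relative to Ge, both the across-period and down-group shifts push S's electron affinity up.
Note the exception: Ge has a higher electron affinity than P, contrary to the simple trend — adding an electron to P's half-filled np³ subshell costs electron-pairing energy.
Approximate values (kJ/mol): P 72, S 200, Ge 119, Cs 46.
So from lowest to highest: Cs < P < Ge < S.

Cs < P < Ge < S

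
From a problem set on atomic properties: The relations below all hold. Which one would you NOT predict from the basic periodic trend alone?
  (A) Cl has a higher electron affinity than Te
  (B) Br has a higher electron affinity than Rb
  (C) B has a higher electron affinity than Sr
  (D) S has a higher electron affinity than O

The general trend: electron affinity increases across a period and decreases down a group.
(A) Cl (period 3, group 17) vs Te (period 5, group 16): the stated order agrees with the simple trend.
(B) Br (period 4, group 17) vs Rb (period 5, group 1): the stated order agrees with the simple trend.
(C) B (period 2, group 13) vs Sr (period 5, group 2): the stated order agrees with the simple trend.
(D) S (period 3, group 16) vs O (period 2, group 16): the stated order contradicts the simple trend.
The exception is (D): the compact 2p subshell of O repels the added electron more than S's larger 3p does.

(D)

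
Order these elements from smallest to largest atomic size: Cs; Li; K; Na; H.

H is in period 1, group 1; Li is in period 2, group 1; Na is in period 3, group 1; K is in period 4, group 1; Cs is in period 6, group 1.
Moving right in a period, electrons are added to the same shell under a stronger nuclear pull, so atoms get smaller; moving down, a new shell is opened and atoms get larger.
All are in group 1, so atomic radius increases down the group.
So from smallest to largest: H < Li < Na < K < Cs.

H < Li < Na < K < Cs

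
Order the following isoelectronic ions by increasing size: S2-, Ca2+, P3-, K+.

All of these have 18 electrons, so size is governed by nuclear charge alone: the more protons, the stronger the pull on the same electron cloud, and the smaller the ion.
Nuclear charges: Ca2+ (Z=20), K+ (Z=19), S2- (Z=16), P3- (Z=15).
Smallest to largest: Ca2+ < K+ < S2- < P3-.

Ca2+ < K+ < S2- < P3-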